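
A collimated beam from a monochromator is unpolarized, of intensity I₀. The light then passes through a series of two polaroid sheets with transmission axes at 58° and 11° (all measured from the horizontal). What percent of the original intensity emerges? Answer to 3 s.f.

≈ 23.3%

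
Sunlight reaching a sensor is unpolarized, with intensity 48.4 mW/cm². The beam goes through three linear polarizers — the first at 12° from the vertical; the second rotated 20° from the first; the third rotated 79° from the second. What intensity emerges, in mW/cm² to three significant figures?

Unpolarized light through the first polarizer → I₁ = 48.4 mW/cm²/2 = 24.2 mW/cm², polarized at 12°.
I₂ = I₁ · cos²(20°) = 24.2 · 0.883 = 21.37 mW/cm².
I₃ = I₂ · cos²(79°) = 21.37 · 0.03641 = 0.778 mW/cm².

I ≈ 0.778 mW/cm²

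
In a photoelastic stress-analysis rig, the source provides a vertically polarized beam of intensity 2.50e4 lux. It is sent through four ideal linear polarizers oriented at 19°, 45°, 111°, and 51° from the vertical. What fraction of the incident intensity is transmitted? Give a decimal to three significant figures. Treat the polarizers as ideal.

I₁ = 2.50e4 lux · cos²(19°) = 2.235e+04 lux.
I₂ = I₁ · cos²(26°) = 2.235e+04 · 0.8078 = 1.806e+04 lux.
I₃ = I₂ · cos²(66°) = 1.806e+04 · 0.1654 = 2987 lux.
I₄ = I₃ · cos²(60°) = 2987 · 0.25 = 746.7 lux.
Transmitted fraction = 0.02987.

I/I₀ ≈ 0.0299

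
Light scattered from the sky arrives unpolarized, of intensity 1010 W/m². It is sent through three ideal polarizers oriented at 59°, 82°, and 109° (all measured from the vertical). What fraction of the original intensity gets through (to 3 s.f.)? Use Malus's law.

Unpolarized light through the first polarizer → I₁ = 1010 W/m²/2 = 505 W/m², polarized at 59°.
I₂ = I₁ · cos²(23°) = 505 · 0.8473 = 427.9 W/m².
I₃ = I₂ · cos²(27°) = 427.9 · 0.7939 = 339.7 W/m².
Transmitted fraction = 0.3363.

I/I₀ ≈ 0.336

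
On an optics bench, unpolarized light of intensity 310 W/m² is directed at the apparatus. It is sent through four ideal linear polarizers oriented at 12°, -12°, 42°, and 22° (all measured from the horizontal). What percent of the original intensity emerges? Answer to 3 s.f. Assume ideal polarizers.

≈ 12.7%

Unpolarized light through the first polarizer → I₁ = 310 W/m²/2 = 155 W/m², polarized at 12°.
I₂ = I₁ · cos²(24°) = 155 · 0.8346 = 129.4 W/m².
I₃ = I₂ · cos²(54°) = 129.4 · 0.3455 = 44.69 W/m².
I₄ = I₃ · cos²(20°) = 44.69 · 0.883 = 39.46 W/m².
That is 12.73% of the incident intensity.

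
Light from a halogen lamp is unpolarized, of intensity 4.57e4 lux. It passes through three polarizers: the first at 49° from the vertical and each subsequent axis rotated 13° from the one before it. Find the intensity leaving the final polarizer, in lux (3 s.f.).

I ≈ 2.06e4 lux

Unpolarized light through the first polarizer → I₁ = 4.57e4 lux/2 = 2.285e+04 lux, polarized at 49°.
I₂ = I₁ · cos²(13°) = 2.285e+04 · 0.9494 = 2.169e+04 lux.
I₃ = I₂ · cos²(13°) = 2.169e+04 · 0.9494 = 2.06e+04 lux.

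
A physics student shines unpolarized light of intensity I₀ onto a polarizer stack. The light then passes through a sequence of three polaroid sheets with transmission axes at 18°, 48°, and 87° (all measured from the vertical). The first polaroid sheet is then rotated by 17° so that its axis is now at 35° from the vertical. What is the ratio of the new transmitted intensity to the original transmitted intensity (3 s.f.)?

Before rotation:
Unpolarized light through the first polarizer → I₁ = ½ I₀, now polarized at 18°.
I₂ = I₁ cos²(48° − 18°) = 0.5 I₀ · cos²(30°) = 0.375 I₀.
I₃ = I₂ cos²(87° − 48°) = 0.375 I₀ · cos²(39°) = 0.2265 I₀.
After rotation:
Unpolarized light through the first polarizer → I₁ = ½ I₀, now polarized at 35°.
I₂ = I₁ cos²(48° − 35°) = 0.5 I₀ · cos²(13°) = 0.4747 I₀.
I₃ = I₂ cos²(87° − 48°) = 0.4747 I₀ · cos²(39°) = 0.2867 I₀.
Ratio = 0.2867 / 0.2265 = 1.266.

I_new/I_old ≈ 1.27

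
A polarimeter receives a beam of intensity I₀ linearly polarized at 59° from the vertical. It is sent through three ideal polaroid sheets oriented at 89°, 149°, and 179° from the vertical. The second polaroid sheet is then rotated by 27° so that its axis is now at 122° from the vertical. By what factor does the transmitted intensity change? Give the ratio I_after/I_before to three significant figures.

Before rotation:
I₁ = I₀ cos²(89° − 59°) = I₀ cos²(30°) = 0.75 I₀.
I₂ = I₁ cos²(149° − 89°) = 0.75 I₀ · cos²(60°) = 0.1875 I₀.
I₃ = I₂ cos²(179° − 149°) = 0.1875 I₀ · cos²(30°) = 0.1406 I₀.
After rotation:
I₁ = I₀ cos²(89° − 59°) = I₀ cos²(30°) = 0.75 I₀.
I₂ = I₁ cos²(122° − 89°) = 0.75 I₀ · cos²(33°) = 0.5275 I₀.
I₃ = I₂ cos²(179° − 122°) = 0.5275 I₀ · cos²(57°) = 0.1565 I₀.
Ratio = 0.1565 / 0.1406 = 1.113.

I_new/I_old ≈ 1.11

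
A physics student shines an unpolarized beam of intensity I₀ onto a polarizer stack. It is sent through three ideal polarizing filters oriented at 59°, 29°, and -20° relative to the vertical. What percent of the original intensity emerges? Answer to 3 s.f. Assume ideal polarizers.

Unpolarized light through the first polarizer → I₁ = ½ I₀, now polarized at 59°.
I₂ = I₁ cos²(29° − 59°) = 0.5 I₀ · cos²(30°) = 0.375 I₀.
I₃ = I₂ cos²(-20° − 29°) = 0.375 I₀ · cos²(49°) = 0.1614 I₀.
That is 16.14% of the incident intensity.

≈ 16.1%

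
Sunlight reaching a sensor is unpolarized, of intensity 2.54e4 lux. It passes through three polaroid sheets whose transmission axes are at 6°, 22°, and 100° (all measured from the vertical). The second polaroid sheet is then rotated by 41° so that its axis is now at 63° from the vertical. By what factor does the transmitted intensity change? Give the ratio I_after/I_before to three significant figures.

I_new/I_old ≈ 4.74

Before rotation:
Unpolarized light through the first polarizer → I₁ = ½ I₀, now polarized at 6°.
I₂ = I₁ cos²(22° − 6°) = 0.5 I₀ · cos²(16°) = 0.462 I₀.
I₃ = I₂ cos²(100° − 22°) = 0.462 I₀ · cos²(78°) = 0.01997 I₀.
After rotation:
Unpolarized light through the first polarizer → I₁ = ½ I₀, now polarized at 6°.
I₂ = I₁ cos²(63° − 6°) = 0.5 I₀ · cos²(57°) = 0.1483 I₀.
I₃ = I₂ cos²(100° − 63°) = 0.1483 I₀ · cos²(37°) = 0.0946 I₀.
Ratio = 0.0946 / 0.01997 = 4.737.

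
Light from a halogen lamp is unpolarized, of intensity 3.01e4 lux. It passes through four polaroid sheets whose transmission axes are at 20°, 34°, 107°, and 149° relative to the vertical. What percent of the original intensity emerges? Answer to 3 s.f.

≈ 2.22%

Unpolarized light through the first polarizer → I₁ = 3.01e4 lux/2 = 1.505e+04 lux, polarized at 20°.
I₂ = I₁ · cos²(14°) = 1.505e+04 · 0.9415 = 1.417e+04 lux.
I₃ = I₂ · cos²(73°) = 1.417e+04 · 0.08548 = 1211 lux.
I₄ = I₃ · cos²(42°) = 1211 · 0.5523 = 668.9 lux.
That is 2.222% of the incident intensity.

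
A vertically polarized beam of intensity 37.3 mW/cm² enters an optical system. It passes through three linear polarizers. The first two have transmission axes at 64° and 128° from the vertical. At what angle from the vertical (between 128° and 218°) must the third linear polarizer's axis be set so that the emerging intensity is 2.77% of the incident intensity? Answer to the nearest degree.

θ ≈ 158°

By Malus's law, I₁ = I₀ cos²(64° − 0°) = I₀ cos²(64°) = 0.1922 I₀.
I₂ = I₁ cos²(128° − 64°) = 0.1922 I₀ · cos²(64°) = 0.03693 I₀.
Need I₃/I₀ = 0.0277, so cos²(θ − 128°) = 0.0277 / 0.03693 = 0.7501.
θ − 128° = arccos(√0.7501) = 30.0°, giving θ ≈ 128 + 30.0 = 158.0°.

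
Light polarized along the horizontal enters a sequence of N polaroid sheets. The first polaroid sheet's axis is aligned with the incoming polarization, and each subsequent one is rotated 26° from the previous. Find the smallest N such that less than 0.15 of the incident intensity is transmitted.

First polarizer is aligned with the polarization: full transmission.
Each further stage multiplies by cos²(26°) = 0.8078.
After N polarizers: T = 0.8078^(N−1). Require T < 0.15 ⇒ N−1 > ln(0.15)/ln(0.8078) = 8.89, so N−1 ≥ 9 and N = 10.
Check: N=10 gives T = 0.1465 < 0.15; N=9 gives T = 0.1814.

N = 10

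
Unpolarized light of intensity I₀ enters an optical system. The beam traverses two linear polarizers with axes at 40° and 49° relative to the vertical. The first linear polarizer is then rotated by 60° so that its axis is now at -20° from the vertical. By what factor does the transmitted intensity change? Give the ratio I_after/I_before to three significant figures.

Before rotation:
Unpolarized light through the first polarizer → I₁ = ½ I₀, now polarized at 40°.
I₂ = I₁ cos²(49° − 40°) = 0.5 I₀ · cos²(9°) = 0.4878 I₀.
After rotation:
Unpolarized light through the first polarizer → I₁ = ½ I₀, now polarized at -20°.
I₂ = I₁ cos²(49° + 20°) = 0.5 I₀ · cos²(69°) = 0.06421 I₀.
Ratio = 0.06421 / 0.4878 = 0.1316.

I_new/I_old ≈ 0.132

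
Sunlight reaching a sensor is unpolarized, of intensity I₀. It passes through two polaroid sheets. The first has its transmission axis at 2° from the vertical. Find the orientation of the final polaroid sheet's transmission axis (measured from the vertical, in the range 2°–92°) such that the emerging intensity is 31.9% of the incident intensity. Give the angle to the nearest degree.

θ ≈ 39°

Unpolarized light through the first polarizer → I₁ = ½ I₀, now polarized at 2°.
Need I₂/I₀ = 0.319, so cos²(θ − 2°) = 0.319 / 0.5 = 0.638.
θ − 2° = arccos(√0.638) = 37.0°, giving θ ≈ 2 + 37.0 = 39.0°.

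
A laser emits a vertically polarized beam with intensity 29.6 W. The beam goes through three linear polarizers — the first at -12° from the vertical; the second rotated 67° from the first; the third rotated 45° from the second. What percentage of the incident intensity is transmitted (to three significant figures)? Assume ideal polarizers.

≈ 7.30%

By Malus's law, I₁ = 29.6 W · cos²(12°) = 28.32 W.
I₂ = I₁ · cos²(67°) = 28.32 · 0.1527 = 4.324 W.
I₃ = I₂ · cos²(45°) = 4.324 · 0.5 = 2.162 W.
That is 7.304% of the incident intensity.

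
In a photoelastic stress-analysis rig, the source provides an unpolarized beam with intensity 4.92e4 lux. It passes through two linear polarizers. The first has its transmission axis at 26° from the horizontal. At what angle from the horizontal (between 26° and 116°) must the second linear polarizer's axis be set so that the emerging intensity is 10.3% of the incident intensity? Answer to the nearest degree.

θ ≈ 89°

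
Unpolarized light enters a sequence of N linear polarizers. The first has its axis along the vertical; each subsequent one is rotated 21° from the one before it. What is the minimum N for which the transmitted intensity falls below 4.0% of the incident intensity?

First polarizer halves the unpolarized light: factor 1/2.
Each further stage multiplies by cos²(21°) = 0.8716.
After N polarizers: T = 0.5·0.8716^(N−1). Require T < 0.040 ⇒ N−1 > ln(0.040/0.5)/ln(0.8716) = 18.37, so N−1 ≥ 19 and N = 20.
Check: N=20 gives T = 0.03671 < 0.040; N=19 gives T = 0.04211.

N = 20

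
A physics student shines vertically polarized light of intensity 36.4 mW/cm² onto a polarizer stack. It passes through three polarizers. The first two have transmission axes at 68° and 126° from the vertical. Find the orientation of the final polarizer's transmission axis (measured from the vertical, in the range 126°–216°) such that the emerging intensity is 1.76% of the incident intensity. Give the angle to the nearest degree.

θ ≈ 174°

I₁ = I₀ cos²(68° − 0°) = I₀ cos²(68°) = 0.1403 I₀.
I₂ = I₁ cos²(126° − 68°) = 0.1403 I₀ · cos²(58°) = 0.03941 I₀.
Need I₃/I₀ = 0.0176, so cos²(θ − 126°) = 0.0176 / 0.03941 = 0.4466.
θ − 126° = arccos(√0.4466) = 48.1°, giving θ ≈ 126 + 48.1 = 174.1°.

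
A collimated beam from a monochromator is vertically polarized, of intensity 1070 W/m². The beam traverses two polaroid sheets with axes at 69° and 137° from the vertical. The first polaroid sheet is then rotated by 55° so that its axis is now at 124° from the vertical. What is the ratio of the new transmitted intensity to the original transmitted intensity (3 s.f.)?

I_new/I_old ≈ 16.5

Before rotation:
I₁ = I₀ cos²(69° − 0°) = I₀ cos²(69°) = 0.1284 I₀.
I₂ = I₁ cos²(137° − 69°) = 0.1284 I₀ · cos²(68°) = 0.01802 I₀.
After rotation:
I₁ = I₀ cos²(124° − 0°) = I₀ cos²(56°) = 0.3127 I₀.
I₂ = I₁ cos²(137° − 124°) = 0.3127 I₀ · cos²(13°) = 0.2969 I₀.
Ratio = 0.2969 / 0.01802 = 16.47.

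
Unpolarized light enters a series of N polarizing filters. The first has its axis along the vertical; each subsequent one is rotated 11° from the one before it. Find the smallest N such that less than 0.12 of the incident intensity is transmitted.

First polarizer halves the unpolarized light: factor 1/2.
Each further stage multiplies by cos²(11°) = 0.9636.
After N polarizers: T = 0.5·0.9636^(N−1). Require T < 0.12 ⇒ N−1 > ln(0.12/0.5)/ln(0.9636) = 38.48, so N−1 ≥ 39 and N = 40.
Check: N=40 gives T = 0.1177 < 0.12; N=39 gives T = 0.1222.

N = 40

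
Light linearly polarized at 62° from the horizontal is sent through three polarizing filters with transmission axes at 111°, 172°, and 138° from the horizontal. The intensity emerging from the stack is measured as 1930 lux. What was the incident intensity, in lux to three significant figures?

By Malus's law, I₁ = I₀ cos²(111° − 62°) = I₀ cos²(49°) = 0.4304 I₀.
I₂ = I₁ cos²(172° − 111°) = 0.4304 I₀ · cos²(61°) = 0.1012 I₀.
I₃ = I₂ cos²(138° − 172°) = 0.1012 I₀ · cos²(34°) = 0.06953 I₀.
So 1930 lux = 0.06953 I₀, giving I₀ = 1930/0.06953 = 2.776e+04 lux.

I₀ ≈ 2.78e4 lux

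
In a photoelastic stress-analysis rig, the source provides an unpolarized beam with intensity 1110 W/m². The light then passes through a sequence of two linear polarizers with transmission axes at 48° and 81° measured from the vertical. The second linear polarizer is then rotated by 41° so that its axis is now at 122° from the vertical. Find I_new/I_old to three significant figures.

Before rotation:
Unpolarized light through the first polarizer → I₁ = ½ I₀, now polarized at 48°.
I₂ = I₁ cos²(81° − 48°) = 0.5 I₀ · cos²(33°) = 0.3517 I₀.
After rotation:
Unpolarized light through the first polarizer → I₁ = ½ I₀, now polarized at 48°.
I₂ = I₁ cos²(122° − 48°) = 0.5 I₀ · cos²(74°) = 0.03799 I₀.
Ratio = 0.03799 / 0.3517 = 0.108.

I_new/I_old ≈ 0.108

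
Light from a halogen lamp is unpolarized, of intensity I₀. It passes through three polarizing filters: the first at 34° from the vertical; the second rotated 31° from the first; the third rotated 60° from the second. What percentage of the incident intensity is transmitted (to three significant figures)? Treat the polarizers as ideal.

≈ 9.18%

Unpolarized light through the first polarizer → I₁ = ½ I₀, now polarized at 34°.
I₂ = I₁ cos²(31°) = 0.5 · 0.7347 I₀ = 0.3674 I₀.
I₃ = I₂ cos²(60°) = 0.3674 · 0.25 I₀ = 0.09184 I₀.
That is 9.184% of the incident intensity.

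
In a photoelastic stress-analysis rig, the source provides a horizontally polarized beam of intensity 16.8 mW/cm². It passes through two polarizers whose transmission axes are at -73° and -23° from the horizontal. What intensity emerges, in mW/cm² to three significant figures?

I ≈ 0.593 mW/cm²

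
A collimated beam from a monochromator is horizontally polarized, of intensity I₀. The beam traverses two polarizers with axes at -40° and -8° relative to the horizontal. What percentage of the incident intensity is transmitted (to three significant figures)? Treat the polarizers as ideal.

≈ 42.2%

I₁ = I₀ cos²(-40° − 0°) = I₀ cos²(40°) = 0.5868 I₀.
I₂ = I₁ cos²(-8° + 40°) = 0.5868 I₀ · cos²(32°) = 0.422 I₀.
That is 42.2% of the incident intensity.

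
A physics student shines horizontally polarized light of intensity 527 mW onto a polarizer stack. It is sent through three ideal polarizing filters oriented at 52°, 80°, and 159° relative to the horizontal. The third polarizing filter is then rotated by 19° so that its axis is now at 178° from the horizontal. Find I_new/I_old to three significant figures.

I_new/I_old ≈ 0.532

Before rotation:
I₁ = I₀ cos²(52° − 0°) = I₀ cos²(52°) = 0.379 I₀.
I₂ = I₁ cos²(80° − 52°) = 0.379 I₀ · cos²(28°) = 0.2955 I₀.
I₃ = I₂ cos²(159° − 80°) = 0.2955 I₀ · cos²(79°) = 0.01076 I₀.
After rotation:
I₁ = I₀ cos²(52° − 0°) = I₀ cos²(52°) = 0.379 I₀.
I₂ = I₁ cos²(80° − 52°) = 0.379 I₀ · cos²(28°) = 0.2955 I₀.
Angle between axes 2 and 3: 82°. I₃ = 0.2955 I₀ · cos²(82°) = 0.005724 I₀.
Ratio = 0.005724 / 0.01076 = 0.532.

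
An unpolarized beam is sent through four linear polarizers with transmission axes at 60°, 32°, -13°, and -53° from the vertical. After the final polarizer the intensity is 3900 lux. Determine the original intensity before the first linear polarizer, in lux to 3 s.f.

I₀ ≈ 3.41e4 lux

Unpolarized light through the first polarizer → I₁ = ½ I₀, now polarized at 60°.
I₂ = I₁ cos²(32° − 60°) = 0.5 I₀ · cos²(28°) = 0.3898 I₀.
I₃ = I₂ cos²(-13° − 32°) = 0.3898 I₀ · cos²(45°) = 0.1949 I₀.
I₄ = I₃ cos²(-53° + 13°) = 0.1949 I₀ · cos²(40°) = 0.1144 I₀.
So 3900 lux = 0.1144 I₀, giving I₀ = 3900/0.1144 = 3.41e+04 lux.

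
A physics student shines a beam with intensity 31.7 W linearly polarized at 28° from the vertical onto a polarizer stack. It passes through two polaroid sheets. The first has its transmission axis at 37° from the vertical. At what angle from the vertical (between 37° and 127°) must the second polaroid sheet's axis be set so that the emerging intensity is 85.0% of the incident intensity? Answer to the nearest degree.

I₁ = I₀ cos²(37° − 28°) = I₀ cos²(9°) = 0.9755 I₀.
Need I₂/I₀ = 0.85, so cos²(θ − 37°) = 0.85 / 0.9755 = 0.8713.
θ − 37° = arccos(√0.8713) = 21.0°, giving θ ≈ 37 + 21.0 = 58.0°.

θ ≈ 58°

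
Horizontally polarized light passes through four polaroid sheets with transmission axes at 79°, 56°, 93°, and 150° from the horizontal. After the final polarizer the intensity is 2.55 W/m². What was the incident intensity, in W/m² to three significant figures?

I₁ = I₀ cos²(79° − 0°) = I₀ cos²(79°) = 0.03641 I₀.
I₂ = I₁ cos²(56° − 79°) = 0.03641 I₀ · cos²(23°) = 0.03085 I₀.
I₃ = I₂ cos²(93° − 56°) = 0.03085 I₀ · cos²(37°) = 0.01968 I₀.
I₄ = I₃ cos²(150° − 93°) = 0.01968 I₀ · cos²(57°) = 0.005837 I₀.
So 2.55 W/m² = 0.005837 I₀, giving I₀ = 2.55/0.005837 = 436.9 W/m².

I₀ ≈ 437 W/m²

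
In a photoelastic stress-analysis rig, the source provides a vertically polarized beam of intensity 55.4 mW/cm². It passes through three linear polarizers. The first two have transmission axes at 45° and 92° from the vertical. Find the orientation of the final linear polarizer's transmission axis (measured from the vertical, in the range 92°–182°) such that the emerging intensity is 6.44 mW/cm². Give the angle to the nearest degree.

θ ≈ 137°

I₁ = I₀ cos²(45° − 0°) = I₀ cos²(45°) = 0.5 I₀.
I₂ = I₁ cos²(92° − 45°) = 0.5 I₀ · cos²(47°) = 0.2326 I₀.
Target fraction: 6.44 / 55.4 mW/cm² = 0.1162 of I₀.
Need I₃/I₀ = 0.1162, so cos²(θ − 92°) = 0.1162 / 0.2326 = 0.4998.
θ − 92° = arccos(√0.4998) = 45.0°, giving θ ≈ 92 + 45.0 = 137.0°.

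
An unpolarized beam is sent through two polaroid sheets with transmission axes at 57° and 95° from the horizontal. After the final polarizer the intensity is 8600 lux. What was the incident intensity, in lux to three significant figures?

I₀ ≈ 2.77e4 lux

Unpolarized light through the first polarizer → I₁ = ½ I₀, now polarized at 57°.
I₂ = I₁ cos²(95° − 57°) = 0.5 I₀ · cos²(38°) = 0.3105 I₀.
So 8600 lux = 0.3105 I₀, giving I₀ = 8600/0.3105 = 2.77e+04 lux.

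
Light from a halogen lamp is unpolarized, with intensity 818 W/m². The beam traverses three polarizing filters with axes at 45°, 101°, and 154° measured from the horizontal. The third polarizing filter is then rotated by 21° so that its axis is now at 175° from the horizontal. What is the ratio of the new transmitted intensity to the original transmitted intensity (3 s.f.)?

Before rotation:
Unpolarized light through the first polarizer → I₁ = ½ I₀, now polarized at 45°.
I₂ = I₁ cos²(101° − 45°) = 0.5 I₀ · cos²(56°) = 0.1563 I₀.
I₃ = I₂ cos²(154° − 101°) = 0.1563 I₀ · cos²(53°) = 0.05663 I₀.
After rotation:
Unpolarized light through the first polarizer → I₁ = ½ I₀, now polarized at 45°.
I₂ = I₁ cos²(101° − 45°) = 0.5 I₀ · cos²(56°) = 0.1563 I₀.
I₃ = I₂ cos²(175° − 101°) = 0.1563 I₀ · cos²(74°) = 0.01188 I₀.
Ratio = 0.01188 / 0.05663 = 0.2098.

I_new/I_old ≈ 0.210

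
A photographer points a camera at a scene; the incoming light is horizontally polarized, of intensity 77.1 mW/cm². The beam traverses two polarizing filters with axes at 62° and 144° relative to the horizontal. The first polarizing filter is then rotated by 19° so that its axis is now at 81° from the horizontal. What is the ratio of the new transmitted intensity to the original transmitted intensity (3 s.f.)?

I_new/I_old ≈ 1.18

Before rotation:
I₁ = I₀ cos²(62° − 0°) = I₀ cos²(62°) = 0.2204 I₀.
I₂ = I₁ cos²(144° − 62°) = 0.2204 I₀ · cos²(82°) = 0.004269 I₀.
After rotation:
I₁ = I₀ cos²(81° − 0°) = I₀ cos²(81°) = 0.02447 I₀.
I₂ = I₁ cos²(144° − 81°) = 0.02447 I₀ · cos²(63°) = 0.005044 I₀.
Ratio = 0.005044 / 0.004269 = 1.181.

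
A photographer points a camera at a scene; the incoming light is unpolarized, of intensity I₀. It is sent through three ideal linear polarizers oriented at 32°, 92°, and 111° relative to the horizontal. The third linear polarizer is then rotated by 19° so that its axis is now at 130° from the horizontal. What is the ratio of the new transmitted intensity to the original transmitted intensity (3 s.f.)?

Before rotation:
Unpolarized light through the first polarizer → I₁ = ½ I₀, now polarized at 32°.
I₂ = I₁ cos²(92° − 32°) = 0.5 I₀ · cos²(60°) = 0.125 I₀.
I₃ = I₂ cos²(111° − 92°) = 0.125 I₀ · cos²(19°) = 0.1118 I₀.
After rotation:
Unpolarized light through the first polarizer → I₁ = ½ I₀, now polarized at 32°.
I₂ = I₁ cos²(92° − 32°) = 0.5 I₀ · cos²(60°) = 0.125 I₀.
I₃ = I₂ cos²(130° − 92°) = 0.125 I₀ · cos²(38°) = 0.07762 I₀.
Ratio = 0.07762 / 0.1118 = 0.6946.

I_new/I_old ≈ 0.695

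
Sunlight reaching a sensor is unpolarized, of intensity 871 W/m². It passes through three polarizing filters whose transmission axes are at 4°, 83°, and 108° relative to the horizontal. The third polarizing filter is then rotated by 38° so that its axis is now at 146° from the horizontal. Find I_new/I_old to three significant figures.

I_new/I_old ≈ 0.251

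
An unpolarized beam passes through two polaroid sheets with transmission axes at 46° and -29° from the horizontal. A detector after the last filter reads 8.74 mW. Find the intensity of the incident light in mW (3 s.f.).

I₀ ≈ 261 mW

Unpolarized light through the first polarizer → I₁ = ½ I₀, now polarized at 46°.
I₂ = I₁ cos²(-29° − 46°) = 0.5 I₀ · cos²(75°) = 0.03349 I₀.
So 8.74 mW = 0.03349 I₀, giving I₀ = 8.74/0.03349 = 260.9 mW.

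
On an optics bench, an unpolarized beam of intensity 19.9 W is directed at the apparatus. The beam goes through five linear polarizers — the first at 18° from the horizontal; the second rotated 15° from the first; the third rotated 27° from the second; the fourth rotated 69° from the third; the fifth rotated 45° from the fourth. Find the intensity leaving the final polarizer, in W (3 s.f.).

I ≈ 0.473 W

Unpolarized light through the first polarizer → I₁ = 19.9 W/2 = 9.95 W, polarized at 18°.
I₂ = I₁ · cos²(15°) = 9.95 · 0.933 = 9.283 W.
I₃ = I₂ · cos²(27°) = 9.283 · 0.7939 = 7.37 W.
I₄ = I₃ · cos²(69°) = 7.37 · 0.1284 = 0.9465 W.
I₅ = I₄ · cos²(45°) = 0.9465 · 0.5 = 0.4733 W.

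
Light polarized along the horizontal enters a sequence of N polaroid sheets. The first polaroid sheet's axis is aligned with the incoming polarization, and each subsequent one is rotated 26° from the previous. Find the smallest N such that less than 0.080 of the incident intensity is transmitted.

N = 13

First polarizer is aligned with the polarization: full transmission.
Each further stage multiplies by cos²(26°) = 0.8078.
After N polarizers: T = 0.8078^(N−1). Require T < 0.080 ⇒ N−1 > ln(0.080)/ln(0.8078) = 11.84, so N−1 ≥ 12 and N = 13.
Check: N=13 gives T = 0.07724 < 0.080; N=12 gives T = 0.09561.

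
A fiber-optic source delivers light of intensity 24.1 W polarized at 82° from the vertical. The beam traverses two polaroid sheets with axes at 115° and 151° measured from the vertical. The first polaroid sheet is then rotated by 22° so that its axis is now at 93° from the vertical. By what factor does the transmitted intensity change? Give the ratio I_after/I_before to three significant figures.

Before rotation:
I₁ = I₀ cos²(115° − 82°) = I₀ cos²(33°) = 0.7034 I₀.
I₂ = I₁ cos²(151° − 115°) = 0.7034 I₀ · cos²(36°) = 0.4604 I₀.
After rotation:
I₁ = I₀ cos²(93° − 82°) = I₀ cos²(11°) = 0.9636 I₀.
I₂ = I₁ cos²(151° − 93°) = 0.9636 I₀ · cos²(58°) = 0.2706 I₀.
Ratio = 0.2706 / 0.4604 = 0.5878.

I_new/I_old ≈ 0.588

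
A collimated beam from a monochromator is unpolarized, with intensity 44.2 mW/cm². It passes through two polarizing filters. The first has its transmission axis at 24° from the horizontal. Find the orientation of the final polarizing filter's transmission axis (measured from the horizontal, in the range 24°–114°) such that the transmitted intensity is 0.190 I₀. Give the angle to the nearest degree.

Unpolarized light through the first polarizer → I₁ = ½ I₀, now polarized at 24°.
Need I₂/I₀ = 0.19, so cos²(θ − 24°) = 0.19 / 0.5 = 0.38.
θ − 24° = arccos(√0.38) = 51.9°, giving θ ≈ 24 + 51.9 = 75.9°.

θ ≈ 76°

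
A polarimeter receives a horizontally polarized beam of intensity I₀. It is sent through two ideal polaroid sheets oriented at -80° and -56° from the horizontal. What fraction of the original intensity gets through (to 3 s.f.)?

≈ 0.0252 I₀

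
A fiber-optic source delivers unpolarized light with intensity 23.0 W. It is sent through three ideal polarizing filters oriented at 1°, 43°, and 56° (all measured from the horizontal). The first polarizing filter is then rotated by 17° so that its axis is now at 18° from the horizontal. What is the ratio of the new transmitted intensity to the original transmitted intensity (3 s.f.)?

I_new/I_old ≈ 1.49

Before rotation:
Unpolarized light through the first polarizer → I₁ = ½ I₀, now polarized at 1°.
I₂ = I₁ cos²(43° − 1°) = 0.5 I₀ · cos²(42°) = 0.2761 I₀.
I₃ = I₂ cos²(56° − 43°) = 0.2761 I₀ · cos²(13°) = 0.2622 I₀.
After rotation:
Unpolarized light through the first polarizer → I₁ = ½ I₀, now polarized at 18°.
I₂ = I₁ cos²(43° − 18°) = 0.5 I₀ · cos²(25°) = 0.4107 I₀.
I₃ = I₂ cos²(56° − 43°) = 0.4107 I₀ · cos²(13°) = 0.3899 I₀.
Ratio = 0.3899 / 0.2622 = 1.487.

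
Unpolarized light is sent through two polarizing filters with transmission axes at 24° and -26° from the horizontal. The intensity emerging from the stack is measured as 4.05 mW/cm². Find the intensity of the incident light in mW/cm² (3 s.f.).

Unpolarized light through the first polarizer → I₁ = ½ I₀, now polarized at 24°.
I₂ = I₁ cos²(-26° − 24°) = 0.5 I₀ · cos²(50°) = 0.2066 I₀.
So 4.05 mW/cm² = 0.2066 I₀, giving I₀ = 4.05/0.2066 = 19.6 mW/cm².

I₀ ≈ 19.6 mW/cm²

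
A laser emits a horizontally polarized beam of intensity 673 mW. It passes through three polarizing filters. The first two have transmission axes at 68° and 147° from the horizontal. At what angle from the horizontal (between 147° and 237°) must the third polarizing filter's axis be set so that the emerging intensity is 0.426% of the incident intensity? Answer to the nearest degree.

θ ≈ 171°

I₁ = I₀ cos²(68° − 0°) = I₀ cos²(68°) = 0.1403 I₀.
I₂ = I₁ cos²(147° − 68°) = 0.1403 I₀ · cos²(79°) = 0.005109 I₀.
Need I₃/I₀ = 0.00426, so cos²(θ − 147°) = 0.00426 / 0.005109 = 0.8338.
θ − 147° = arccos(√0.8338) = 24.1°, giving θ ≈ 147 + 24.1 = 171.1°.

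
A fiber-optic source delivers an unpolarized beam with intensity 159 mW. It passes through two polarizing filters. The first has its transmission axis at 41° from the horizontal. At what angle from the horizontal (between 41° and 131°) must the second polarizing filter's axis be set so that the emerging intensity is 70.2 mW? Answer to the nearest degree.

Unpolarized light through the first polarizer → I₁ = ½ I₀, now polarized at 41°.
Target fraction: 70.2 / 159 mW = 0.4415 of I₀.
Need I₂/I₀ = 0.4415, so cos²(θ − 41°) = 0.4415 / 0.5 = 0.883.
θ − 41° = arccos(√0.883) = 20.0°, giving θ ≈ 41 + 20.0 = 61.0°.

θ ≈ 61°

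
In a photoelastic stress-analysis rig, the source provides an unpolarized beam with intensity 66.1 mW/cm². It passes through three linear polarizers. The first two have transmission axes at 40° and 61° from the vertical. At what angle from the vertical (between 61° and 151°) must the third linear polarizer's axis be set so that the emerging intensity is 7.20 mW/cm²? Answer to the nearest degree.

Unpolarized light through the first polarizer → I₁ = ½ I₀, now polarized at 40°.
I₂ = I₁ cos²(61° − 40°) = 0.5 I₀ · cos²(21°) = 0.4358 I₀.
Target fraction: 7.20 / 66.1 mW/cm² = 0.1089 of I₀.
Need I₃/I₀ = 0.1089, so cos²(θ − 61°) = 0.1089 / 0.4358 = 0.25.
θ − 61° = arccos(√0.25) = 60.0°, giving θ ≈ 61 + 60.0 = 121.0°.

θ ≈ 121°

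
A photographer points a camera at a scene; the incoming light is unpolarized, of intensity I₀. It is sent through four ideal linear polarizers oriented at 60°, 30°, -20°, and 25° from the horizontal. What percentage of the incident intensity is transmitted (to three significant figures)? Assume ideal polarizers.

Unpolarized light through the first polarizer → I₁ = ½ I₀, now polarized at 60°.
I₂ = I₁ cos²(30° − 60°) = 0.5 I₀ · cos²(30°) = 0.375 I₀.
I₃ = I₂ cos²(-20° − 30°) = 0.375 I₀ · cos²(50°) = 0.1549 I₀.
I₄ = I₃ cos²(25° + 20°) = 0.1549 I₀ · cos²(45°) = 0.07747 I₀.
That is 7.747% of the incident intensity.

≈ 7.75%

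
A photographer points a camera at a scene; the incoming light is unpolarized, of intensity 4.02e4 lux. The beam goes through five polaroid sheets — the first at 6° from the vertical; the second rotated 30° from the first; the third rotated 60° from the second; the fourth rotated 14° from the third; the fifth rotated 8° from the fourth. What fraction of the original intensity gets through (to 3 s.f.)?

I/I₀ ≈ 0.0866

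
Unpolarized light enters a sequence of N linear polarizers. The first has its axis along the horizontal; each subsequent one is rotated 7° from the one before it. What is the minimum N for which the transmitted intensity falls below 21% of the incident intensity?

N = 59

First polarizer halves the unpolarized light: factor 1/2.
Each further stage multiplies by cos²(7°) = 0.9851.
After N polarizers: T = 0.5·0.9851^(N−1). Require T < 0.21 ⇒ N−1 > ln(0.21/0.5)/ln(0.9851) = 57.97, so N−1 ≥ 58 and N = 59.
Check: N=59 gives T = 0.2099 < 0.21; N=58 gives T = 0.2131.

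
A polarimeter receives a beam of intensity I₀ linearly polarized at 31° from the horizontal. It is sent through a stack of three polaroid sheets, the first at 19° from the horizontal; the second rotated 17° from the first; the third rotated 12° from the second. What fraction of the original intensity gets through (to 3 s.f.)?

≈ 0.837 I₀

I₁ = I₀ cos²(19° − 31°) = I₀ cos²(12°) = 0.9568 I₀.
I₂ = I₁ cos²(17°) = 0.9568 · 0.9145 I₀ = 0.875 I₀.
I₃ = I₂ cos²(12°) = 0.875 · 0.9568 I₀ = 0.8372 I₀.
Transmitted fraction = 0.8372.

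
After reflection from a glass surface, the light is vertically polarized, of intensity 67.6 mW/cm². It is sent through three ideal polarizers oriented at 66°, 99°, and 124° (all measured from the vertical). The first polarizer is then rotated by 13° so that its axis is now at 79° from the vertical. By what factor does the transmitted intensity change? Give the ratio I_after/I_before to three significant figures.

Before rotation:
I₁ = I₀ cos²(66° − 0°) = I₀ cos²(66°) = 0.1654 I₀.
I₂ = I₁ cos²(99° − 66°) = 0.1654 I₀ · cos²(33°) = 0.1164 I₀.
I₃ = I₂ cos²(124° − 99°) = 0.1164 I₀ · cos²(25°) = 0.09558 I₀.
After rotation:
I₁ = I₀ cos²(79° − 0°) = I₀ cos²(79°) = 0.03641 I₀.
I₂ = I₁ cos²(99° − 79°) = 0.03641 I₀ · cos²(20°) = 0.03215 I₀.
I₃ = I₂ cos²(124° − 99°) = 0.03215 I₀ · cos²(25°) = 0.02641 I₀.
Ratio = 0.02641 / 0.09558 = 0.2763.

I_new/I_old ≈ 0.276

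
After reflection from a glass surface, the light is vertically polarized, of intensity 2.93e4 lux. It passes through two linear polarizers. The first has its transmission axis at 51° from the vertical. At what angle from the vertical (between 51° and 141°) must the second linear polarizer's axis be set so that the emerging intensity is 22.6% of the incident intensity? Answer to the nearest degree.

I₁ = I₀ cos²(51° − 0°) = I₀ cos²(51°) = 0.396 I₀.
Need I₂/I₀ = 0.226, so cos²(θ − 51°) = 0.226 / 0.396 = 0.5706.
θ − 51° = arccos(√0.5706) = 40.9°, giving θ ≈ 51 + 40.9 = 91.9°.

θ ≈ 92°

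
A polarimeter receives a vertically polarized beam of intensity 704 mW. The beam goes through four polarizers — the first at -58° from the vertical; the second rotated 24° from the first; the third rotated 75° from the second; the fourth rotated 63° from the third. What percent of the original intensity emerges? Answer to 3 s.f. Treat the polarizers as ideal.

I₁ = 704 mW · cos²(58°) = 197.7 mW.
I₂ = I₁ · cos²(24°) = 197.7 · 0.8346 = 165 mW.
I₃ = I₂ · cos²(75°) = 165 · 0.06699 = 11.05 mW.
I₄ = I₃ · cos²(63°) = 11.05 · 0.2061 = 2.278 mW.
That is 0.3236% of the incident intensity.

≈ 0.324%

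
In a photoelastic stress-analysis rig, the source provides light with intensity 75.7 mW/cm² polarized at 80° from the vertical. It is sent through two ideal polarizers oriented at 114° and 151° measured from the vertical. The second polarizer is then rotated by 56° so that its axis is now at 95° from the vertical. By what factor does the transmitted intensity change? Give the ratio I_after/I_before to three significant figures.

Before rotation:
I₁ = I₀ cos²(114° − 80°) = I₀ cos²(34°) = 0.6873 I₀.
I₂ = I₁ cos²(151° − 114°) = 0.6873 I₀ · cos²(37°) = 0.4384 I₀.
After rotation:
I₁ = I₀ cos²(114° − 80°) = I₀ cos²(34°) = 0.6873 I₀.
I₂ = I₁ cos²(95° − 114°) = 0.6873 I₀ · cos²(19°) = 0.6145 I₀.
Ratio = 0.6145 / 0.4384 = 1.402.

I_new/I_old ≈ 1.40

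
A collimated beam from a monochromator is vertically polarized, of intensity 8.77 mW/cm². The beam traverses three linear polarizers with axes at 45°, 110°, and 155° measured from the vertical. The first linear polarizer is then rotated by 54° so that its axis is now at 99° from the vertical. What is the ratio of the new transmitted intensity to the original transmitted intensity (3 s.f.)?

I_new/I_old ≈ 0.264

Before rotation:
I₁ = I₀ cos²(45° − 0°) = I₀ cos²(45°) = 0.5 I₀.
I₂ = I₁ cos²(110° − 45°) = 0.5 I₀ · cos²(65°) = 0.0893 I₀.
I₃ = I₂ cos²(155° − 110°) = 0.0893 I₀ · cos²(45°) = 0.04465 I₀.
After rotation:
I₁ = I₀ cos²(99° − 0°) = I₀ cos²(81°) = 0.02447 I₀.
I₂ = I₁ cos²(110° − 99°) = 0.02447 I₀ · cos²(11°) = 0.02358 I₀.
I₃ = I₂ cos²(155° − 110°) = 0.02358 I₀ · cos²(45°) = 0.01179 I₀.
Ratio = 0.01179 / 0.04465 = 0.2641.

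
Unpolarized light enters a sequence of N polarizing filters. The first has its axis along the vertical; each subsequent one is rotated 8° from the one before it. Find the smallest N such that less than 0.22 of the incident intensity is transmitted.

N = 43

First polarizer halves the unpolarized light: factor 1/2.
Each further stage multiplies by cos²(8°) = 0.9806.
After N polarizers: T = 0.5·0.9806^(N−1). Require T < 0.22 ⇒ N−1 > ln(0.22/0.5)/ln(0.9806) = 41.97, so N−1 ≥ 42 and N = 43.
Check: N=43 gives T = 0.2199 < 0.22; N=42 gives T = 0.2242.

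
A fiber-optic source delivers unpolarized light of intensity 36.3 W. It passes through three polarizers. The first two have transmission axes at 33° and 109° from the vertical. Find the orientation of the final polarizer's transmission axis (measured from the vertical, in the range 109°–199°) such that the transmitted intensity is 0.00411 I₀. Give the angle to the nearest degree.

Unpolarized light through the first polarizer → I₁ = ½ I₀, now polarized at 33°.
I₂ = I₁ cos²(109° − 33°) = 0.5 I₀ · cos²(76°) = 0.02926 I₀.
Need I₃/I₀ = 0.00411, so cos²(θ − 109°) = 0.00411 / 0.02926 = 0.1404.
θ − 109° = arccos(√0.1404) = 68.0°, giving θ ≈ 109 + 68.0 = 177.0°.

θ ≈ 177°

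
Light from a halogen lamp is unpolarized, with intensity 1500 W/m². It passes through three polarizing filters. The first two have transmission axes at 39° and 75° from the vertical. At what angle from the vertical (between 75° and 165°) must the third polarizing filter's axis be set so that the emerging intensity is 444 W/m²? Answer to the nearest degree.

Unpolarized light through the first polarizer → I₁ = ½ I₀, now polarized at 39°.
I₂ = I₁ cos²(75° − 39°) = 0.5 I₀ · cos²(36°) = 0.3273 I₀.
Target fraction: 444 / 1500 W/m² = 0.296 of I₀.
Need I₃/I₀ = 0.296, so cos²(θ − 75°) = 0.296 / 0.3273 = 0.9045.
θ − 75° = arccos(√0.9045) = 18.0°, giving θ ≈ 75 + 18.0 = 93.0°.

θ ≈ 93°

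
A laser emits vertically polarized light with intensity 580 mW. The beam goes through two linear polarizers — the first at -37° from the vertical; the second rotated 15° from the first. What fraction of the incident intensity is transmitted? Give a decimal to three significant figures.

I/I₀ ≈ 0.595

I₁ = 580 mW · cos²(37°) = 369.9 mW.
I₂ = I₁ · cos²(15°) = 369.9 · 0.933 = 345.2 mW.
Transmitted fraction = 0.5951.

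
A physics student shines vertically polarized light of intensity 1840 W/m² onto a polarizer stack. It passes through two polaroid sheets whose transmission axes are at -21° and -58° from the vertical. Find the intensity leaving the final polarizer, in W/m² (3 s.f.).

I ≈ 1020 W/m²

I₁ = 1840 W/m² · cos²(21°) = 1604 W/m².
I₂ = I₁ · cos²(37°) = 1604 · 0.6378 = 1023 W/m².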